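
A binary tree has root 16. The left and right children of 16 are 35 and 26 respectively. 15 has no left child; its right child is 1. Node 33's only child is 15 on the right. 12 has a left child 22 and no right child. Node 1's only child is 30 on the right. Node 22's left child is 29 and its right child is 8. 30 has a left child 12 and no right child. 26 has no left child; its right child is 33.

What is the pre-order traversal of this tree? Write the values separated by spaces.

Pre-order visits the node, then its left subtree, then its right subtree.
Visit 16.
At 16: go left to 35.
  35 is a leaf — visit 35.
At 16: go right to 26.
  Visit 26.
  At 26: no left child.
  At 26: go right to 33.
    Visit 33.
    At 33: no left child.
    At 33: go right to 15.
      Visit 15.
      At 15: no left child.
      At 15: go right to 1.
        Visit 1.
        At 1: no left child.
        At 1: go right to 30.
          Visit 30.
          At 30: go left to 12.
            Visit 12.
            At 12: go left to 22.
              Visit 22.
              At 22: go left to 29.
                29 is a leaf — visit 29.
              At 22: go right to 8.
                8 is a leaf — visit 8.
            At 12: no right child.
          At 30: no right child.

16 35 26 33 15 1 30 12 22 29 8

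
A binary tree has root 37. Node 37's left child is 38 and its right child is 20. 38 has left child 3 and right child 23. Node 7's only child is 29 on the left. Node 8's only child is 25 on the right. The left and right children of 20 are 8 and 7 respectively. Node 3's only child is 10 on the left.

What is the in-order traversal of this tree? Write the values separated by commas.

In-order visits the left subtree, then the node, then the right subtree.
At 37: go left to 38.
  At 38: go left to 3.
    At 3: go left to 10.
      10 is a leaf — visit 10.
    Visit 3.
    At 3: no right child.
  Visit 38.
  At 38: go right to 23.
    23 is a leaf — visit 23.
Visit 37.
At 37: go right to 20.
  At 20: go left to 8.
    At 8: no left child.
    Visit 8.
    At 8: go right to 25.
      25 is a leaf — visit 25.
  Visit 20.
  At 20: go right to 7.
    At 7: go left to 29.
      29 is a leaf — visit 29.
    Visit 7.
    At 7: no right child.

10, 3, 38, 23, 37, 8, 25, 20, 29, 7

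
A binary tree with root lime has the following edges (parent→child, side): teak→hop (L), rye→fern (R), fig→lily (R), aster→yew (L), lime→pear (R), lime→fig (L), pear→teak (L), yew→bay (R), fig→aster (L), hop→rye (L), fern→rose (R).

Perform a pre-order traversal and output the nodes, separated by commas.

lime, fig, aster, yew, bay, lily, pear, teak, hop, rye, fern, rose

Pre-order visits the node, then its left subtree, then its right subtree.
Visit lime.
At lime: go left to fig.
  Visit fig.
  At fig: go left to aster.
    Visit aster.
    At aster: go left to yew.
      Visit yew.
      At yew: no left child.
      At yew: go right to bay.
        bay is a leaf — visit bay.
    At aster: no right child.
  At fig: go right to lily.
    lily is a leaf — visit lily.
At lime: go right to pear.
  Visit pear.
  At pear: go left to teak.
    Visit teak.
    At teak: go left to hop.
      Visit hop.
      At hop: go left to rye.
        Visit rye.
        At rye: no left child.
        At rye: go right to fern.
          Visit fern.
          At fern: no left child.
          At fern: go right to rose.
            rose is a leaf — visit rose.
      At hop: no right child.
    At teak: no right child.
  At pear: no right child.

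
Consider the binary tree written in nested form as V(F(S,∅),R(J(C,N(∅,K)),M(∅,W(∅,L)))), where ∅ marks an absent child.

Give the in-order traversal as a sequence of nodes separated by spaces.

S F V C J N K R M W L

In-order visits the left subtree, then the node, then the right subtree.
At V: go left to F.
  At F: go left to S.
    S is a leaf — visit S.
  Visit F.
  At F: no right child.
Visit V.
At V: go right to R.
  At R: go left to J.
    At J: go left to C.
      C is a leaf — visit C.
    Visit J.
    At J: go right to N.
      At N: no left child.
      Visit N.
      At N: go right to K.
        K is a leaf — visit K.
  Visit R.
  At R: go right to M.
    At M: no left child.
    Visit M.
    At M: go right to W.
      At W: no left child.
      Visit W.
      At W: go right to L.
        L is a leaf — visit L.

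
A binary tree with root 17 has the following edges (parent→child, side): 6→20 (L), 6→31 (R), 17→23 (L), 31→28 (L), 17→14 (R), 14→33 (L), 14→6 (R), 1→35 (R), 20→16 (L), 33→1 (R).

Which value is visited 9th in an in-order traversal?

In-order visits the left subtree, then the node, then the right subtree.
At 17: go left to 23.
  23 is a leaf — visit 23.
Visit 17.
At 17: go right to 14.
  At 14: go left to 33.
    At 33: no left child.
    Visit 33.
    At 33: go right to 1.
      At 1: no left child.
      Visit 1.
      At 1: go right to 35.
        35 is a leaf — visit 35.
  Visit 14.
  At 14: go right to 6.
    At 6: go left to 20.
      At 20: go left to 16.
        16 is a leaf — visit 16.
      Visit 20.
      At 20: no right child.
    Visit 6.
    At 6: go right to 31.
      At 31: go left to 28.
        28 is a leaf — visit 28.
      Visit 31.
      At 31: no right child.
Full in-order sequence: 23, 17, 33, 1, 35, 14, 16, 20, 6, 28, 31.

6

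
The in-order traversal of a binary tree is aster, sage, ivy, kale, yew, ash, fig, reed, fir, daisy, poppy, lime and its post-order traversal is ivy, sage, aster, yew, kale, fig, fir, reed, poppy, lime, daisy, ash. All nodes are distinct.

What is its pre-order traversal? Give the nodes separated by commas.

The last element of post-order is the root; it splits in-order into left and right subtrees.
Root ash: left subtree has 5 nodes {aster, sage, ivy, kale, yew}, right has 6 {fig, reed, fir, daisy, poppy, lime}.
  Root kale: left subtree has 3 nodes {aster, sage, ivy}, right has 1 {yew}.
    Root aster: left subtree has 0 nodes { }, right has 2 {sage, ivy}.
      Root sage: left subtree has 0 nodes { }, right has 1 {ivy}.
  Root daisy: left subtree has 3 nodes {fig, reed, fir}, right has 2 {poppy, lime}.
    Root reed: left subtree has 1 node {fig}, right has 1 {fir}.
    Root lime: left subtree has 1 node {poppy}, right has 0 { }.

ash, kale, aster, sage, ivy, yew, daisy, reed, fig, fir, lime, poppy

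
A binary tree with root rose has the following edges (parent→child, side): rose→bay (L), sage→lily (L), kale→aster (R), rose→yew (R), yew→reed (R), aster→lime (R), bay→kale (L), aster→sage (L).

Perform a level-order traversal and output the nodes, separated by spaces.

rose bay yew kale reed aster sage lime lily

Level-order visits nodes level by level from the root, left to right within each level.
Level 0: rose
Level 1: bay, yew
Level 2: kale, reed
Level 3: aster
Level 4: sage, lime
Level 5: lily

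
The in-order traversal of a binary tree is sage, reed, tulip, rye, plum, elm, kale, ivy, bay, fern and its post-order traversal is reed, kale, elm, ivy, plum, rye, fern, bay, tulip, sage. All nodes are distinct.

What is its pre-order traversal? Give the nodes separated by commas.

sage, tulip, reed, bay, rye, plum, ivy, elm, kale, fern

The last element of post-order is the root; it splits in-order into left and right subtrees.
Root sage: left subtree has 0 nodes { }, right has 9 {reed, tulip, rye, plum, elm, kale, ivy, bay, fern}.
  Root tulip: left subtree has 1 node {reed}, right has 7 {rye, plum, elm, kale, ivy, bay, fern}.
    Root bay: left subtree has 5 nodes {rye, plum, elm, kale, ivy}, right has 1 {fern}.
      Root rye: left subtree has 0 nodes { }, right has 4 {plum, elm, kale, ivy}.
        Root plum: left subtree has 0 nodes { }, right has 3 {elm, kale, ivy}.
          Root ivy: left subtree has 2 nodes {elm, kale}, right has 0 { }.
            Root elm: left subtree has 0 nodes { }, right has 1 {kale}.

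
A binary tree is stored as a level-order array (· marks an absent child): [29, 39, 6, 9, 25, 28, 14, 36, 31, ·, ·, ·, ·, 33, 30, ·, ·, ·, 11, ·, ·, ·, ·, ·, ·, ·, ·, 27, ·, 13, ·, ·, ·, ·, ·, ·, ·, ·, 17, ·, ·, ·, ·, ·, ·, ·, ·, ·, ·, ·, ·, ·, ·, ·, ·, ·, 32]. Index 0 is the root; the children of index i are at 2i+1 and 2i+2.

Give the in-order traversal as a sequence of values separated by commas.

36, 9, 31, 11, 17, 39, 25, 29, 28, 6, 27, 32, 33, 14, 13, 30

In-order visits the left subtree, then the node, then the right subtree.
At 29: go left to 39.
  At 39: go left to 9.
    At 9: go left to 36.
      36 is a leaf — visit 36.
    Visit 9.
    At 9: go right to 31.
      At 31: no left child.
      Visit 31.
      At 31: go right to 11.
        At 11: no left child.
        Visit 11.
        At 11: go right to 17.
          17 is a leaf — visit 17.
  Visit 39.
  At 39: go right to 25.
    25 is a leaf — visit 25.
Visit 29.
At 29: go right to 6.
  At 6: go left to 28.
    28 is a leaf — visit 28.
  Visit 6.
  At 6: go right to 14.
    At 14: go left to 33.
      At 33: go left to 27.
        At 27: no left child.
        Visit 27.
        At 27: go right to 32.
          32 is a leaf — visit 32.
      Visit 33.
      At 33: no right child.
    Visit 14.
    At 14: go right to 30.
      At 30: go left to 13.
        13 is a leaf — visit 13.
      Visit 30.
      At 30: no right child.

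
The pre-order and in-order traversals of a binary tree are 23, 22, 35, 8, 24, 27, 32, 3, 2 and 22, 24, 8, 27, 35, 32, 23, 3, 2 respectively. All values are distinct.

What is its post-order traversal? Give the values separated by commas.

24, 27, 8, 32, 35, 22, 2, 3, 23

The first element of pre-order is the root; it splits in-order into left and right subtrees.
Root 23: left subtree has 6 nodes {22, 24, 8, 27, 35, 32}, right has 2 {3, 2}.
  Root 22: left subtree has 0 nodes { }, right has 5 {24, 8, 27, 35, 32}.
    Root 35: left subtree has 3 nodes {24, 8, 27}, right has 1 {32}.
      Root 8: left subtree has 1 node {24}, right has 1 {27}.
  Root 3: left subtree has 0 nodes { }, right has 1 {2}.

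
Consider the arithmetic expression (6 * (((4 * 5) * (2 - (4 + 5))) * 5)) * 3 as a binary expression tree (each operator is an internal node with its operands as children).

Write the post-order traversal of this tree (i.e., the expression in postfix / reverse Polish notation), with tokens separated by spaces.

6 4 5 * 2 4 5 + - * 5 * * 3 *

Post-order on an expression tree gives postfix notation: for each operator, emit left operand, right operand, then the operator.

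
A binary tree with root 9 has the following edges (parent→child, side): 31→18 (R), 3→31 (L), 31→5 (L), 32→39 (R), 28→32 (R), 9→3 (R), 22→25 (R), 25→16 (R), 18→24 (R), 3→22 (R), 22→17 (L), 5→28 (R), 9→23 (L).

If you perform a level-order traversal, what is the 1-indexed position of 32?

Level-order visits nodes level by level from the root, left to right within each level.
Level 0: 9
Level 1: 23, 3
Level 2: 31, 22
Level 3: 5, 18, 17, 25
Level 4: 28, 24, 16
Level 5: 32
Level 6: 39
Full level-order sequence: 9, 23, 3, 31, 22, 5, 18, 17, 25, 28, 24, 16, 32, 39.

13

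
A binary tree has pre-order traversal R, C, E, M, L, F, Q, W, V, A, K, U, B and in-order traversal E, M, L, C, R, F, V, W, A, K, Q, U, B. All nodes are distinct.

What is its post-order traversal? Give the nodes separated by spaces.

L M E C V K A W B U Q F R

The first element of pre-order is the root; it splits in-order into left and right subtrees.
Root R: left subtree has 4 nodes {E, M, L, C}, right has 8 {F, V, W, A, K, Q, U, B}.
  Root C: left subtree has 3 nodes {E, M, L}, right has 0 { }.
    Root E: left subtree has 0 nodes { }, right has 2 {M, L}.
      Root M: left subtree has 0 nodes { }, right has 1 {L}.
  Root F: left subtree has 0 nodes { }, right has 7 {V, W, A, K, Q, U, B}.
    Root Q: left subtree has 4 nodes {V, W, A, K}, right has 2 {U, B}.
      Root W: left subtree has 1 node {V}, right has 2 {A, K}.
        Root A: left subtree has 0 nodes { }, right has 1 {K}.
      Root U: left subtree has 0 nodes { }, right has 1 {B}.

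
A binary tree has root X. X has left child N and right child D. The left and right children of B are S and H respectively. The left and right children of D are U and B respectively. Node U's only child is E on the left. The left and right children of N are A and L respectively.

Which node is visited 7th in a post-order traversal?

H

Post-order visits the left subtree, then the right subtree, then the node.
At X: go left to N.
  At N: go left to A.
    A is a leaf — visit A.
  At N: go right to L.
    L is a leaf — visit L.
  Visit N.
At X: go right to D.
  At D: go left to U.
    At U: go left to E.
      E is a leaf — visit E.
    At U: no right child.
    Visit U.
  At D: go right to B.
    At B: go left to S.
      S is a leaf — visit S.
    At B: go right to H.
      H is a leaf — visit H.
    Visit B.
  Visit D.
Visit X.
Full post-order sequence: A, L, N, E, U, S, H, B, D, X.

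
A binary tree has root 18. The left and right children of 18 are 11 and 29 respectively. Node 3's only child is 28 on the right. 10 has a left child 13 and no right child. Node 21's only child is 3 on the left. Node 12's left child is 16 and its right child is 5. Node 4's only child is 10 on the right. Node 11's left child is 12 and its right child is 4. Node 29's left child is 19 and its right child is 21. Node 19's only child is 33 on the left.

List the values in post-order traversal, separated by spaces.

16 5 12 13 10 4 11 33 19 28 3 21 29 18

Post-order visits the left subtree, then the right subtree, then the node.
At 18: go left to 11.
  At 11: go left to 12.
    At 12: go left to 16.
      16 is a leaf — visit 16.
    At 12: go right to 5.
      5 is a leaf — visit 5.
    Visit 12.
  At 11: go right to 4.
    At 4: no left child.
    At 4: go right to 10.
      At 10: go left to 13.
        13 is a leaf — visit 13.
      At 10: no right child.
      Visit 10.
    Visit 4.
  Visit 11.
At 18: go right to 29.
  At 29: go left to 19.
    At 19: go left to 33.
      33 is a leaf — visit 33.
    At 19: no right child.
    Visit 19.
  At 29: go right to 21.
    At 21: go left to 3.
      At 3: no left child.
      At 3: go right to 28.
        28 is a leaf — visit 28.
      Visit 3.
    At 21: no right child.
    Visit 21.
  Visit 29.
Visit 18.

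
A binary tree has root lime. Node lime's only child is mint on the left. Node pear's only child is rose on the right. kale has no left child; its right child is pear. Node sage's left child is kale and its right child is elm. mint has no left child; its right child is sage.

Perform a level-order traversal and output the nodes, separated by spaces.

lime mint sage kale elm pear rose

Level-order visits nodes level by level from the root, left to right within each level.
Level 0: lime
Level 1: mint
Level 2: sage
Level 3: kale, elm
Level 4: pear
Level 5: rose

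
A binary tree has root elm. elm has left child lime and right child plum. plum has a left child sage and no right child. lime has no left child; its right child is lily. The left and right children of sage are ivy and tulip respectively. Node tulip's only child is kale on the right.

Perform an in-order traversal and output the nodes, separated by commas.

In-order visits the left subtree, then the node, then the right subtree.
At elm: go left to lime.
  At lime: no left child.
  Visit lime.
  At lime: go right to lily.
    lily is a leaf — visit lily.
Visit elm.
At elm: go right to plum.
  At plum: go left to sage.
    At sage: go left to ivy.
      ivy is a leaf — visit ivy.
    Visit sage.
    At sage: go right to tulip.
      At tulip: no left child.
      Visit tulip.
      At tulip: go right to kale.
        kale is a leaf — visit kale.
  Visit plum.
  At plum: no right child.

lime, lily, elm, ivy, sage, tulip, kale, plum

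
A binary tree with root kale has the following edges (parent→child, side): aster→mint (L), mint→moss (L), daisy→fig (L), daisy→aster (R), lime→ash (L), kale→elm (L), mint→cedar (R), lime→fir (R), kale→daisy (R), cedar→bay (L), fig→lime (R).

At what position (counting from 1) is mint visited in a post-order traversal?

9

Post-order visits the left subtree, then the right subtree, then the node.
At kale: go left to elm.
  elm is a leaf — visit elm.
At kale: go right to daisy.
  At daisy: go left to fig.
    At fig: no left child.
    At fig: go right to lime.
      At lime: go left to ash.
        ash is a leaf — visit ash.
      At lime: go right to fir.
        fir is a leaf — visit fir.
      Visit lime.
    Visit fig.
  At daisy: go right to aster.
    At aster: go left to mint.
      At mint: go left to moss.
        moss is a leaf — visit moss.
      At mint: go right to cedar.
        At cedar: go left to bay.
          bay is a leaf — visit bay.
        At cedar: no right child.
        Visit cedar.
      Visit mint.
    At aster: no right child.
    Visit aster.
  Visit daisy.
Visit kale.
Full post-order sequence: elm, ash, fir, lime, fig, moss, bay, cedar, mint, aster, daisy, kale.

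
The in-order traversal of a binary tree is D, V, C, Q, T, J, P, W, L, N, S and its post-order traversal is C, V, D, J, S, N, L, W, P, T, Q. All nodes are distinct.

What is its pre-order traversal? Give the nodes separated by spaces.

The last element of post-order is the root; it splits in-order into left and right subtrees.
Root Q: left subtree has 3 nodes {D, V, C}, right has 7 {T, J, P, W, L, N, S}.
  Root D: left subtree has 0 nodes { }, right has 2 {V, C}.
    Root V: left subtree has 0 nodes { }, right has 1 {C}.
  Root T: left subtree has 0 nodes { }, right has 6 {J, P, W, L, N, S}.
    Root P: left subtree has 1 node {J}, right has 4 {W, L, N, S}.
      Root W: left subtree has 0 nodes { }, right has 3 {L, N, S}.
        Root L: left subtree has 0 nodes { }, right has 2 {N, S}.
          Root N: left subtree has 0 nodes { }, right has 1 {S}.

Q D V C T P J W L N S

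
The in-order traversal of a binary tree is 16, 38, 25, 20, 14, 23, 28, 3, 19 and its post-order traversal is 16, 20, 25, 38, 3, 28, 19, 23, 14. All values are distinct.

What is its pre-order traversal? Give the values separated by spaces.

The last element of post-order is the root; it splits in-order into left and right subtrees.
Root 14: left subtree has 4 nodes {16, 38, 25, 20}, right has 4 {23, 28, 3, 19}.
  Root 38: left subtree has 1 node {16}, right has 2 {25, 20}.
    Root 25: left subtree has 0 nodes { }, right has 1 {20}.
  Root 23: left subtree has 0 nodes { }, right has 3 {28, 3, 19}.
    Root 19: left subtree has 2 nodes {28, 3}, right has 0 { }.
      Root 28: left subtree has 0 nodes { }, right has 1 {3}.

14 38 16 25 20 23 19 28 3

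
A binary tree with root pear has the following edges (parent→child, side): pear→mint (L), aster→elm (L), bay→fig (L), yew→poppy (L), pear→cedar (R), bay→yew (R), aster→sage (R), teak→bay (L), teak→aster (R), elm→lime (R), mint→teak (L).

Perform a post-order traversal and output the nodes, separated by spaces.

Post-order visits the left subtree, then the right subtree, then the node.
At pear: go left to mint.
  At mint: go left to teak.
    At teak: go left to bay.
      At bay: go left to fig.
        fig is a leaf — visit fig.
      At bay: go right to yew.
        At yew: go left to poppy.
          poppy is a leaf — visit poppy.
        At yew: no right child.
        Visit yew.
      Visit bay.
    At teak: go right to aster.
      At aster: go left to elm.
        At elm: no left child.
        At elm: go right to lime.
          lime is a leaf — visit lime.
        Visit elm.
      At aster: go right to sage.
        sage is a leaf — visit sage.
      Visit aster.
    Visit teak.
  At mint: no right child.
  Visit mint.
At pear: go right to cedar.
  cedar is a leaf — visit cedar.
Visit pear.

fig poppy yew bay lime elm sage aster teak mint cedar pear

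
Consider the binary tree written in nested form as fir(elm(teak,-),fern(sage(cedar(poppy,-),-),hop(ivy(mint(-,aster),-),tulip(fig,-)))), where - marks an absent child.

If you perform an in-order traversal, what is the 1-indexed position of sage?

6

In-order visits the left subtree, then the node, then the right subtree.
At fir: go left to elm.
  At elm: go left to teak.
    teak is a leaf — visit teak.
  Visit elm.
  At elm: no right child.
Visit fir.
At fir: go right to fern.
  At fern: go left to sage.
    At sage: go left to cedar.
      At cedar: go left to poppy.
        poppy is a leaf — visit poppy.
      Visit cedar.
      At cedar: no right child.
    Visit sage.
    At sage: no right child.
  Visit fern.
  At fern: go right to hop.
    At hop: go left to ivy.
      At ivy: go left to mint.
        At mint: no left child.
        Visit mint.
        At mint: go right to aster.
          aster is a leaf — visit aster.
      Visit ivy.
      At ivy: no right child.
    Visit hop.
    At hop: go right to tulip.
      At tulip: go left to fig.
        fig is a leaf — visit fig.
      Visit tulip.
      At tulip: no right child.
Full in-order sequence: teak, elm, fir, poppy, cedar, sage, fern, mint, aster, ivy, hop, fig, tulip.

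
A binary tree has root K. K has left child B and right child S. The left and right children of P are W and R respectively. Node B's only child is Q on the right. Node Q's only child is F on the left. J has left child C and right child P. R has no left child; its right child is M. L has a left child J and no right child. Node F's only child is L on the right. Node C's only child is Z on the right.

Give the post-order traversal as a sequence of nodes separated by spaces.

Z C W M R P J L F Q B S K

Post-order visits the left subtree, then the right subtree, then the node.
At K: go left to B.
  At B: no left child.
  At B: go right to Q.
    At Q: go left to F.
      At F: no left child.
      At F: go right to L.
        At L: go left to J.
          At J: go left to C.
            At C: no left child.
            At C: go right to Z.
              Z is a leaf — visit Z.
            Visit C.
          At J: go right to P.
            At P: go left to W.
              W is a leaf — visit W.
            At P: go right to R.
              At R: no left child.
              At R: go right to M.
                M is a leaf — visit M.
              Visit R.
            Visit P.
          Visit J.
        At L: no right child.
        Visit L.
      Visit F.
    At Q: no right child.
    Visit Q.
  Visit B.
At K: go right to S.
  S is a leaf — visit S.
Visit K.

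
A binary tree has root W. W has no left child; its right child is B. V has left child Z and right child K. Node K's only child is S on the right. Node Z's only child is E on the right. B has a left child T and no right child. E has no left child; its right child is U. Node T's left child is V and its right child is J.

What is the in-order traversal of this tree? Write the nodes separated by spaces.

In-order visits the left subtree, then the node, then the right subtree.
At W: no left child.
Visit W.
At W: go right to B.
  At B: go left to T.
    At T: go left to V.
      At V: go left to Z.
        At Z: no left child.
        Visit Z.
        At Z: go right to E.
          At E: no left child.
          Visit E.
          At E: go right to U.
            U is a leaf — visit U.
      Visit V.
      At V: go right to K.
        At K: no left child.
        Visit K.
        At K: go right to S.
          S is a leaf — visit S.
    Visit T.
    At T: go right to J.
      J is a leaf — visit J.
  Visit B.
  At B: no right child.

W Z E U V K S T J B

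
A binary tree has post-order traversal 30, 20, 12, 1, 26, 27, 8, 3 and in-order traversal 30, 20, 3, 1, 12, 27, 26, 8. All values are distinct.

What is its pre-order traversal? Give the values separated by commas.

The last element of post-order is the root; it splits in-order into left and right subtrees.
Root 3: left subtree has 2 nodes {30, 20}, right has 5 {1, 12, 27, 26, 8}.
  Root 20: left subtree has 1 node {30}, right has 0 { }.
  Root 8: left subtree has 4 nodes {1, 12, 27, 26}, right has 0 { }.
    Root 27: left subtree has 2 nodes {1, 12}, right has 1 {26}.
      Root 1: left subtree has 0 nodes { }, right has 1 {12}.

3, 20, 30, 8, 27, 1, 12, 26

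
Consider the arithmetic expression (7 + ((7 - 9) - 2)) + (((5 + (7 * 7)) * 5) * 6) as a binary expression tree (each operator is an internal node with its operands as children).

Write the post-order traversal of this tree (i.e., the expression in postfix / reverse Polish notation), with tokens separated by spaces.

Post-order on an expression tree gives postfix notation: for each operator, emit left operand, right operand, then the operator.

7 7 9 - 2 - + 5 7 7 * + 5 * 6 * +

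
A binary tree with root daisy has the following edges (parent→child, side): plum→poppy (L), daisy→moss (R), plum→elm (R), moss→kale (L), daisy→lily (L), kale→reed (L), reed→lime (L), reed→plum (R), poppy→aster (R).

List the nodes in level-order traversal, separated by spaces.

daisy lily moss kale reed lime plum poppy elm aster

Level-order visits nodes level by level from the root, left to right within each level.
Level 0: daisy
Level 1: lily, moss
Level 2: kale
Level 3: reed
Level 4: lime, plum
Level 5: poppy, elm
Level 6: aster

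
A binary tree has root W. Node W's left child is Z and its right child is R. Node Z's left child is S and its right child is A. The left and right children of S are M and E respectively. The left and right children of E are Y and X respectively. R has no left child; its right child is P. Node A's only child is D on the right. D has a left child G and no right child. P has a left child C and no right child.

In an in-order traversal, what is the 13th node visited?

In-order visits the left subtree, then the node, then the right subtree.
At W: go left to Z.
  At Z: go left to S.
    At S: go left to M.
      M is a leaf — visit M.
    Visit S.
    At S: go right to E.
      At E: go left to Y.
        Y is a leaf — visit Y.
      Visit E.
      At E: go right to X.
        X is a leaf — visit X.
  Visit Z.
  At Z: go right to A.
    At A: no left child.
    Visit A.
    At A: go right to D.
      At D: go left to G.
        G is a leaf — visit G.
      Visit D.
      At D: no right child.
Visit W.
At W: go right to R.
  At R: no left child.
  Visit R.
  At R: go right to P.
    At P: go left to C.
      C is a leaf — visit C.
    Visit P.
    At P: no right child.
Full in-order sequence: M, S, Y, E, X, Z, A, G, D, W, R, C, P.

P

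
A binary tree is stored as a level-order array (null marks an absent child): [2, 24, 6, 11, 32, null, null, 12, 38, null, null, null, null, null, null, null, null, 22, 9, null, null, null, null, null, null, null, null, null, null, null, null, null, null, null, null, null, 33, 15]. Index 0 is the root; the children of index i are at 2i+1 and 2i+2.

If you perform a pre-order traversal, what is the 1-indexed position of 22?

Pre-order visits the node, then its left subtree, then its right subtree.
Visit 2.
At 2: go left to 24.
  Visit 24.
  At 24: go left to 11.
    Visit 11.
    At 11: go left to 12.
      12 is a leaf — visit 12.
    At 11: go right to 38.
      Visit 38.
      At 38: go left to 22.
        Visit 22.
        At 22: no left child.
        At 22: go right to 33.
          33 is a leaf — visit 33.
      At 38: go right to 9.
        Visit 9.
        At 9: go left to 15.
          15 is a leaf — visit 15.
        At 9: no right child.
  At 24: go right to 32.
    32 is a leaf — visit 32.
At 2: go right to 6.
  6 is a leaf — visit 6.
Full pre-order sequence: 2, 24, 11, 12, 38, 22, 33, 9, 15, 32, 6.

6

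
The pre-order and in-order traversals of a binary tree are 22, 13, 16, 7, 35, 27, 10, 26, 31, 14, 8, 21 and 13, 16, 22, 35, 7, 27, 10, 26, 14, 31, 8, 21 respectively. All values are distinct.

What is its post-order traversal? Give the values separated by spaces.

16 13 35 14 21 8 31 26 10 27 7 22

The first element of pre-order is the root; it splits in-order into left and right subtrees.
Root 22: left subtree has 2 nodes {13, 16}, right has 9 {35, 7, 27, 10, 26, 14, 31, 8, 21}.
  Root 13: left subtree has 0 nodes { }, right has 1 {16}.
  Root 7: left subtree has 1 node {35}, right has 7 {27, 10, 26, 14, 31, 8, 21}.
    Root 27: left subtree has 0 nodes { }, right has 6 {10, 26, 14, 31, 8, 21}.
      Root 10: left subtree has 0 nodes { }, right has 5 {26, 14, 31, 8, 21}.
        Root 26: left subtree has 0 nodes { }, right has 4 {14, 31, 8, 21}.
          Root 31: left subtree has 1 node {14}, right has 2 {8, 21}.
            Root 8: left subtree has 0 nodes { }, right has 1 {21}.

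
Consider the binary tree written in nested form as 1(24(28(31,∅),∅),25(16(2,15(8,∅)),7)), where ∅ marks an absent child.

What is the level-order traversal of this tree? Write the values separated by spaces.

Level-order visits nodes level by level from the root, left to right within each level.
Level 0: 1
Level 1: 24, 25
Level 2: 28, 16, 7
Level 3: 31, 2, 15
Level 4: 8

1 24 25 28 16 7 31 2 15 8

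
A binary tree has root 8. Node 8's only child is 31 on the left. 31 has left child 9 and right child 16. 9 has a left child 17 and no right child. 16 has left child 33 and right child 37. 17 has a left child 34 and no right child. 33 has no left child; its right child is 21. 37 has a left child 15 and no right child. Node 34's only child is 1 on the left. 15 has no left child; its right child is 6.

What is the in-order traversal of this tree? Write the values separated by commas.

1, 34, 17, 9, 31, 33, 21, 16, 15, 6, 37, 8

In-order visits the left subtree, then the node, then the right subtree.
At 8: go left to 31.
  At 31: go left to 9.
    At 9: go left to 17.
      At 17: go left to 34.
        At 34: go left to 1.
          1 is a leaf — visit 1.
        Visit 34.
        At 34: no right child.
      Visit 17.
      At 17: no right child.
    Visit 9.
    At 9: no right child.
  Visit 31.
  At 31: go right to 16.
    At 16: go left to 33.
      At 33: no left child.
      Visit 33.
      At 33: go right to 21.
        21 is a leaf — visit 21.
    Visit 16.
    At 16: go right to 37.
      At 37: go left to 15.
        At 15: no left child.
        Visit 15.
        At 15: go right to 6.
          6 is a leaf — visit 6.
      Visit 37.
      At 37: no right child.
Visit 8.
At 8: no right child.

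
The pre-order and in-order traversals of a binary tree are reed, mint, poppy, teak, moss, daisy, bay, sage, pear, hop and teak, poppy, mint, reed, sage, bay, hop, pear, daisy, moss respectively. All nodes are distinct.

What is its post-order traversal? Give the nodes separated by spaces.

The first element of pre-order is the root; it splits in-order into left and right subtrees.
Root reed: left subtree has 3 nodes {teak, poppy, mint}, right has 6 {sage, bay, hop, pear, daisy, moss}.
  Root mint: left subtree has 2 nodes {teak, poppy}, right has 0 { }.
    Root poppy: left subtree has 1 node {teak}, right has 0 { }.
  Root moss: left subtree has 5 nodes {sage, bay, hop, pear, daisy}, right has 0 { }.
    Root daisy: left subtree has 4 nodes {sage, bay, hop, pear}, right has 0 { }.
      Root bay: left subtree has 1 node {sage}, right has 2 {hop, pear}.
        Root pear: left subtree has 1 node {hop}, right has 0 { }.

teak poppy mint sage hop pear bay daisy moss reed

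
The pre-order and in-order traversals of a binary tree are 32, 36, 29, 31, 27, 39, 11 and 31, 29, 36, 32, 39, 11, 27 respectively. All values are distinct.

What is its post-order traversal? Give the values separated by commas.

The first element of pre-order is the root; it splits in-order into left and right subtrees.
Root 32: left subtree has 3 nodes {31, 29, 36}, right has 3 {39, 11, 27}.
  Root 36: left subtree has 2 nodes {31, 29}, right has 0 { }.
    Root 29: left subtree has 1 node {31}, right has 0 { }.
  Root 27: left subtree has 2 nodes {39, 11}, right has 0 { }.
    Root 39: left subtree has 0 nodes { }, right has 1 {11}.

31, 29, 36, 11, 39, 27, 32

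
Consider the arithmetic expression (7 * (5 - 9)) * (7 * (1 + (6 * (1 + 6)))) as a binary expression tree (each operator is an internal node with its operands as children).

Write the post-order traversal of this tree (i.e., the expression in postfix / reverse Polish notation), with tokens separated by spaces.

7 5 9 - * 7 1 6 1 6 + * + * *

Post-order on an expression tree gives postfix notation: for each operator, emit left operand, right operand, then the operator.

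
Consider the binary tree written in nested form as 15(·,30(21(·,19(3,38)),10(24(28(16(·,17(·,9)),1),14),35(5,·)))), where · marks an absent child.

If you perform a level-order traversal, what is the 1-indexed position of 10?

Level-order visits nodes level by level from the root, left to right within each level.
Level 0: 15
Level 1: 30
Level 2: 21, 10
Level 3: 19, 24, 35
Level 4: 3, 38, 28, 14, 5
Level 5: 16, 1
Level 6: 17
Level 7: 9
Full level-order sequence: 15, 30, 21, 10, 19, 24, 35, 3, 38, 28, 14, 5, 16, 1, 17, 9.

4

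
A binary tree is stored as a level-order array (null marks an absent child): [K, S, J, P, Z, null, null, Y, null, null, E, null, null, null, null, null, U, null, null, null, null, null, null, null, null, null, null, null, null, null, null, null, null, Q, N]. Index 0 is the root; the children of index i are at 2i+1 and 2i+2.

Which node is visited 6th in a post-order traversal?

E

Post-order visits the left subtree, then the right subtree, then the node.
At K: go left to S.
  At S: go left to P.
    At P: go left to Y.
      At Y: no left child.
      At Y: go right to U.
        At U: go left to Q.
          Q is a leaf — visit Q.
        At U: go right to N.
          N is a leaf — visit N.
        Visit U.
      Visit Y.
    At P: no right child.
    Visit P.
  At S: go right to Z.
    At Z: no left child.
    At Z: go right to E.
      E is a leaf — visit E.
    Visit Z.
  Visit S.
At K: go right to J.
  J is a leaf — visit J.
Visit K.
Full post-order sequence: Q, N, U, Y, P, E, Z, S, J, K.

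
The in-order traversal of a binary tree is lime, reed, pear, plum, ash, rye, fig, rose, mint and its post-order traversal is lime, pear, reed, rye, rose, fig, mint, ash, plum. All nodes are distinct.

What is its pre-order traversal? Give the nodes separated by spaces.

plum reed lime pear ash mint fig rye rose

The last element of post-order is the root; it splits in-order into left and right subtrees.
Root plum: left subtree has 3 nodes {lime, reed, pear}, right has 5 {ash, rye, fig, rose, mint}.
  Root reed: left subtree has 1 node {lime}, right has 1 {pear}.
  Root ash: left subtree has 0 nodes { }, right has 4 {rye, fig, rose, mint}.
    Root mint: left subtree has 3 nodes {rye, fig, rose}, right has 0 { }.
      Root fig: left subtree has 1 node {rye}, right has 1 {rose}.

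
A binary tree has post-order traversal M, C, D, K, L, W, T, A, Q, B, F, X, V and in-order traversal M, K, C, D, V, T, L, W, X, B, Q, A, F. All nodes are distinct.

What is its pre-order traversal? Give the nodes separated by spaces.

V K M D C X T W L F B Q A

The last element of post-order is the root; it splits in-order into left and right subtrees.
Root V: left subtree has 4 nodes {M, K, C, D}, right has 8 {T, L, W, X, B, Q, A, F}.
  Root K: left subtree has 1 node {M}, right has 2 {C, D}.
    Root D: left subtree has 1 node {C}, right has 0 { }.
  Root X: left subtree has 3 nodes {T, L, W}, right has 4 {B, Q, A, F}.
    Root T: left subtree has 0 nodes { }, right has 2 {L, W}.
      Root W: left subtree has 1 node {L}, right has 0 { }.
    Root F: left subtree has 3 nodes {B, Q, A}, right has 0 { }.
      Root B: left subtree has 0 nodes { }, right has 2 {Q, A}.
        Root Q: left subtree has 0 nodes { }, right has 1 {A}.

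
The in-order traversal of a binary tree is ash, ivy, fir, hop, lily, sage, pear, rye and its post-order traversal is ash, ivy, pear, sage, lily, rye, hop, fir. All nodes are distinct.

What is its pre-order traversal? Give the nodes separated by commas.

The last element of post-order is the root; it splits in-order into left and right subtrees.
Root fir: left subtree has 2 nodes {ash, ivy}, right has 5 {hop, lily, sage, pear, rye}.
  Root ivy: left subtree has 1 node {ash}, right has 0 { }.
  Root hop: left subtree has 0 nodes { }, right has 4 {lily, sage, pear, rye}.
    Root rye: left subtree has 3 nodes {lily, sage, pear}, right has 0 { }.
      Root lily: left subtree has 0 nodes { }, right has 2 {sage, pear}.
        Root sage: left subtree has 0 nodes { }, right has 1 {pear}.

fir, ivy, ash, hop, rye, lily, sage, pear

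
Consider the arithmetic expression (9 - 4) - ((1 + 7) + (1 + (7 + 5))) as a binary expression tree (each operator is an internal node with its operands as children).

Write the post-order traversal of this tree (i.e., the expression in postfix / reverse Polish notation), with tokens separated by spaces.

9 4 - 1 7 + 1 7 5 + + + -

Post-order on an expression tree gives postfix notation: for each operator, emit left operand, right operand, then the operator.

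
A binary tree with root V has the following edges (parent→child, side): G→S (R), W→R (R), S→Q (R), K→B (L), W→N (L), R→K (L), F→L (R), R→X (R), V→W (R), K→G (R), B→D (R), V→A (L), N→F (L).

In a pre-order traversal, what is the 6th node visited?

Pre-order visits the node, then its left subtree, then its right subtree.
Visit V.
At V: go left to A.
  A is a leaf — visit A.
At V: go right to W.
  Visit W.
  At W: go left to N.
    Visit N.
    At N: go left to F.
      Visit F.
      At F: no left child.
      At F: go right to L.
        L is a leaf — visit L.
    At N: no right child.
  At W: go right to R.
    Visit R.
    At R: go left to K.
      Visit K.
      At K: go left to B.
        Visit B.
        At B: no left child.
        At B: go right to D.
          D is a leaf — visit D.
      At K: go right to G.
        Visit G.
        At G: no left child.
        At G: go right to S.
          Visit S.
          At S: no left child.
          At S: go right to Q.
            Q is a leaf — visit Q.
    At R: go right to X.
      X is a leaf — visit X.
Full pre-order sequence: V, A, W, N, F, L, R, K, B, D, G, S, Q, X.

L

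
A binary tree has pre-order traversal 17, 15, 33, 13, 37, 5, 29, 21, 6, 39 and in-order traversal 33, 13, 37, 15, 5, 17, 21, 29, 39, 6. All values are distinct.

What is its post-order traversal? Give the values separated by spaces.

The first element of pre-order is the root; it splits in-order into left and right subtrees.
Root 17: left subtree has 5 nodes {33, 13, 37, 15, 5}, right has 4 {21, 29, 39, 6}.
  Root 15: left subtree has 3 nodes {33, 13, 37}, right has 1 {5}.
    Root 33: left subtree has 0 nodes { }, right has 2 {13, 37}.
      Root 13: left subtree has 0 nodes { }, right has 1 {37}.
  Root 29: left subtree has 1 node {21}, right has 2 {39, 6}.
    Root 6: left subtree has 1 node {39}, right has 0 { }.

37 13 33 5 15 21 39 6 29 17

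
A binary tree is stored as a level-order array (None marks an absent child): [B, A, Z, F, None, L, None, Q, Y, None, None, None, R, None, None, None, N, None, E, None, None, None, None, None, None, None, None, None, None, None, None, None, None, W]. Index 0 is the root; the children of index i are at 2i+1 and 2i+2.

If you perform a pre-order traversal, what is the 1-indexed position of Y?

Pre-order visits the node, then its left subtree, then its right subtree.
Visit B.
At B: go left to A.
  Visit A.
  At A: go left to F.
    Visit F.
    At F: go left to Q.
      Visit Q.
      At Q: no left child.
      At Q: go right to N.
        Visit N.
        At N: go left to W.
          W is a leaf — visit W.
        At N: no right child.
    At F: go right to Y.
      Visit Y.
      At Y: no left child.
      At Y: go right to E.
        E is a leaf — visit E.
  At A: no right child.
At B: go right to Z.
  Visit Z.
  At Z: go left to L.
    Visit L.
    At L: no left child.
    At L: go right to R.
      R is a leaf — visit R.
  At Z: no right child.
Full pre-order sequence: B, A, F, Q, N, W, Y, E, Z, L, R.

7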